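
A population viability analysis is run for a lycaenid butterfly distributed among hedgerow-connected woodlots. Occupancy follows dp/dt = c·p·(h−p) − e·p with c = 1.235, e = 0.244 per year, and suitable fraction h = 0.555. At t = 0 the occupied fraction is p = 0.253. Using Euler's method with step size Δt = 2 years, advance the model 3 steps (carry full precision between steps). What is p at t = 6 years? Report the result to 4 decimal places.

0.3563

Update rule: p ← p + [c·p·(h−p) − e·p]·Δt with Δt = 2.
t = 2: p = 0.25300 + (+0.06526) = 0.31826
t = 4: p = 0.31826 + (+0.03079) = 0.34905
t = 6: p = 0.34905 + (+0.00722) = 0.35627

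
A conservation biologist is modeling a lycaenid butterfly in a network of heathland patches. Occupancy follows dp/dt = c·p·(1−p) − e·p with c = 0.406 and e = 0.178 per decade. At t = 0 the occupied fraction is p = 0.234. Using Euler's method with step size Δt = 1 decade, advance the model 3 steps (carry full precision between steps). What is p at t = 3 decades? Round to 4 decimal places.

0.3289

Update rule: p ← p + [c·p·(1−p) − e·p]·Δt with Δt = 1.
step 1: Δp = +0.03112, p = 0.26512
step 2: Δp = +0.03191, p = 0.29703
step 3: Δp = +0.03190, p = 0.32893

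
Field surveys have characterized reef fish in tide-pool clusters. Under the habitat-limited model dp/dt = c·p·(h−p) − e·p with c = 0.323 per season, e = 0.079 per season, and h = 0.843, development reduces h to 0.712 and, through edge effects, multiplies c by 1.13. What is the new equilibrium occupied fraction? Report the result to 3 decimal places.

Before: p* = h − e/c = 0.843 − 0.079/0.323 = 0.843 − 0.2446 = 0.5984.
After: c = 0.36499, e = 0.079, h = 0.712; p* = 0.712 − 0.079/0.36499 = 0.4956.

0.496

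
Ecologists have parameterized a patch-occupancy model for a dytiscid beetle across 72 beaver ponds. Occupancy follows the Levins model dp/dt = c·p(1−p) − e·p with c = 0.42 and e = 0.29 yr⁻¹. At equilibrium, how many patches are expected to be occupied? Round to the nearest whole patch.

22

p* = 1 − e/c = 1 − 0.29/0.42 = 0.3095.
Expected occupied patches = N × p* = 72 × 0.3095 = 22.29 ≈ 22.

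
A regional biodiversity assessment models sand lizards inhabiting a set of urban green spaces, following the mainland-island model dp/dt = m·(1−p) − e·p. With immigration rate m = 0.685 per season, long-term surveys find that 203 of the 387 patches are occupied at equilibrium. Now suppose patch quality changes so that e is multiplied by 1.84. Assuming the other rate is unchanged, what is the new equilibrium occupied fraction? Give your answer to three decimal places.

Observed p* = 203/387 = 0.52455.
Balance m(1−p*) = e·p* gives e = m(1−p*)/p* = 0.685×0.47545/0.52455 = 0.62088.
New p* = m/(m+e) = 0.68500/(0.68500+1.14242) = 0.37485.

0.375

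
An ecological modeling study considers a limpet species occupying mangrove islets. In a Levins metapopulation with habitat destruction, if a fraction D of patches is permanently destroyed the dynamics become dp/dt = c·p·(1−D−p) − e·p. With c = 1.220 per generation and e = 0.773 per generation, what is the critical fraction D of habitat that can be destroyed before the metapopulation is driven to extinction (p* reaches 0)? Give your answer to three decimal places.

0.366

The nontrivial equilibrium is p* = (1−D) − e/c; extinction occurs when this hits zero.
So D_crit = 1 − e/c = 1 − 0.773/1.220 = 1 − 0.6336 = 0.3664.
This equals the undisturbed p*, a classic result of Lande's extension.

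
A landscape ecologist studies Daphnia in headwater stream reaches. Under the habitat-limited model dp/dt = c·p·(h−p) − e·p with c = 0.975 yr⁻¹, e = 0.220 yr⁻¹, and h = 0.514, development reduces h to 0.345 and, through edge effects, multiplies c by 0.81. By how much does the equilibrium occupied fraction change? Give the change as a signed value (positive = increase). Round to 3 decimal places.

-0.222

Before: p* = h − e/c = 0.514 − 0.220/0.975 = 0.514 − 0.2256 = 0.2884.
After: c = 0.78975, e = 0.22, h = 0.345; p* = 0.345 − 0.22/0.78975 = 0.0664.
Δp* = 0.0664 − 0.2884 = -0.2219.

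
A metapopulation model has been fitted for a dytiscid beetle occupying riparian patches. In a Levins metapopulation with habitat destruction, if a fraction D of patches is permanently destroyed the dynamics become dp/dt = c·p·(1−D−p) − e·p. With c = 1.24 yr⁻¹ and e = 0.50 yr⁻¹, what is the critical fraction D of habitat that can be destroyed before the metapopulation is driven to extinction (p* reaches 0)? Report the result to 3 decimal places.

0.597

The nontrivial equilibrium is p* = (1−D) − e/c; extinction occurs when this hits zero.
So D_crit = 1 − e/c = 1 − 0.50/1.24 = 1 − 0.4032 = 0.5968.
This equals the undisturbed p*, a classic result of Lande's extension.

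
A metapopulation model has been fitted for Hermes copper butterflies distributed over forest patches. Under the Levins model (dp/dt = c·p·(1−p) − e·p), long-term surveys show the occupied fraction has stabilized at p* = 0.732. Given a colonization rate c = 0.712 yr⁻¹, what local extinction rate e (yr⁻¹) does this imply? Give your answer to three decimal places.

At equilibrium c(1−p*) = e.
e = 0.712 × (1 − 0.732) = 0.712 × 0.2680 = 0.1908.

0.191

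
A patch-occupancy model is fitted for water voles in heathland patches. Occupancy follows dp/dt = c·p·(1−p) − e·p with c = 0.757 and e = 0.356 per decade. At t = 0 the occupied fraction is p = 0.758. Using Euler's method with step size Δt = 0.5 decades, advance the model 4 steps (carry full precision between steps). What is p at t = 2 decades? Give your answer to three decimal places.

0.599

Update rule: p ← p + [c·p·(1−p) − e·p]·Δt with Δt = 0.5.
p: 0.75800 → 0.69251  (Δp = -0.06549)
p: 0.69251 → 0.64984  (Δp = -0.04267)
p: 0.64984 → 0.62029  (Δp = -0.02954)
p: 0.62029 → 0.59903  (Δp = -0.02126)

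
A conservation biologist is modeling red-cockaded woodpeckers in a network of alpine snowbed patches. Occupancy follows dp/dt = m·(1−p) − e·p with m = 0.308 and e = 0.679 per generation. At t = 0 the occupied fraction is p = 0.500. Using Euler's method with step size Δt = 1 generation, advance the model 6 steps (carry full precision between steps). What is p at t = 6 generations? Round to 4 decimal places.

Update rule: p ← p + [m·(1−p) − e·p]·Δt with Δt = 1.
  1  |  dp/dt·Δt = -0.185500  |  p_1 = 0.314500
  2  |  dp/dt·Δt = -0.002412  |  p_2 = 0.312088
  3  |  dp/dt·Δt = -0.000031  |  p_3 = 0.312057
  4  |  dp/dt·Δt = -0.000000  |  p_4 = 0.312057
  5  |  dp/dt·Δt = -0.000000  |  p_5 = 0.312057
  6  |  dp/dt·Δt = -0.000000  |  p_6 = 0.312057

0.3121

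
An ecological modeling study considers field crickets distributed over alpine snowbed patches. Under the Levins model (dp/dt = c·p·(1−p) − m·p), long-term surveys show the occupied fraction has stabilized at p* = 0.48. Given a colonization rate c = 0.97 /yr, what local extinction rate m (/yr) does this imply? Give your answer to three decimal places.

At equilibrium c(1−p*) = m.
m = 0.97 × (1 − 0.48) = 0.97 × 0.5200 = 0.5044.

0.504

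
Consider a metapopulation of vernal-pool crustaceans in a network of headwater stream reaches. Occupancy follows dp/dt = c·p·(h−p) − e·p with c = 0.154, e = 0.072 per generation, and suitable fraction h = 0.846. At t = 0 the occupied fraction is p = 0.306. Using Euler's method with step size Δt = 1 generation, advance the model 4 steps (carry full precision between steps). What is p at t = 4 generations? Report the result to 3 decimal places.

Update rule: p ← p + [c·p·(h−p) − e·p]·Δt with Δt = 1.
t = 1: p = 0.30600 + (+0.00341) = 0.30941
t = 2: p = 0.30941 + (+0.00329) = 0.31271
t = 3: p = 0.31271 + (+0.00317) = 0.31587
t = 4: p = 0.31587 + (+0.00304) = 0.31892

0.319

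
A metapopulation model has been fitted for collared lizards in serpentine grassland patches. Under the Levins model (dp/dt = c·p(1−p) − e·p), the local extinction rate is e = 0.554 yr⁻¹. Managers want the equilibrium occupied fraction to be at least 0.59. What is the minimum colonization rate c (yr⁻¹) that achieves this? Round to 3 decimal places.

p* = 1 − e/c ≥ 0.59 requires e/c ≤ 0.4100, i.e. c ≥ e/0.4100.
c_min = 0.554/0.4100 = 1.3512.

1.351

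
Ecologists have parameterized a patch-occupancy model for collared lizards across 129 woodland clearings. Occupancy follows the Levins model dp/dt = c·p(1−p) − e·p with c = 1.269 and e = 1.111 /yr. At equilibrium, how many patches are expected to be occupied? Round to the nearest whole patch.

p* = 1 − e/c = 1 − 1.111/1.269 = 0.1245.
Expected occupied patches = N × p* = 129 × 0.1245 = 16.06 ≈ 16.

16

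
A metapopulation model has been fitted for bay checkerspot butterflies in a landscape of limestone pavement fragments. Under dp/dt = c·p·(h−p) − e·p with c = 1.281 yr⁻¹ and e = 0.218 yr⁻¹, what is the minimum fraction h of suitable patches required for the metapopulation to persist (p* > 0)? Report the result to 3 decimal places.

0.170

p* = h − e/c is positive only when h > e/c.
h_min = e/c = 0.218/1.281 = 0.1702.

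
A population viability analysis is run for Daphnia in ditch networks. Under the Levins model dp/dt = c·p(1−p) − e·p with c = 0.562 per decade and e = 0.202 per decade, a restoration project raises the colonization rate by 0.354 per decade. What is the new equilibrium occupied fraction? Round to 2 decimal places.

Before: p* = 1 − 0.202/0.562 = 0.6406.
After the change, c = 0.916, e = 0.202, so p* = 1 − 0.202/0.916 = 0.7795.

0.78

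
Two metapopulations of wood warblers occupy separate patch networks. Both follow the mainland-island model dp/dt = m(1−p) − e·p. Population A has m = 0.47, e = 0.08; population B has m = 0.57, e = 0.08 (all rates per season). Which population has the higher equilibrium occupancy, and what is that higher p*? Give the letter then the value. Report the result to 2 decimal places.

B, 0.88

A: p*_A = m/(m+e) = 0.47/0.5500 = 0.8545.
B: p*_B = 0.57/0.6500 = 0.8769.
B is higher at 0.8769.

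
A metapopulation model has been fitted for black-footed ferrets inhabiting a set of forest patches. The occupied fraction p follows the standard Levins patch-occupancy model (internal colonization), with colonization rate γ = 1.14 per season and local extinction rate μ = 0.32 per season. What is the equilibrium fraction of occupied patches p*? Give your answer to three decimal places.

0.719

Setting dp/dt = 0 and dividing through by p* gives γ·(1−p*) = μ.
So p* = 1 − μ/γ = 1 − 0.32/1.14 = 1 − 0.2807 = 0.7193.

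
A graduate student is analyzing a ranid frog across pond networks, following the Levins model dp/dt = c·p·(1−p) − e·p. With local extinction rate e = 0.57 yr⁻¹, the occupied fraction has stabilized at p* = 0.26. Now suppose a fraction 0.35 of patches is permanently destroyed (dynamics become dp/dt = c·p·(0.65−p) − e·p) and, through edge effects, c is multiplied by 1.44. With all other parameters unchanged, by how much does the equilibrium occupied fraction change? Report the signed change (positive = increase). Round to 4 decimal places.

Balance c(1−p*) = e gives c = e/(1 − 0.26000) = 0.57/0.74000 = 0.77027.
New p* = 0.65 − e/c = 0.65 − 0.57000/1.10919 = 0.13611.
Δp* = 0.13611 − 0.26000 = -0.12389.

-0.1239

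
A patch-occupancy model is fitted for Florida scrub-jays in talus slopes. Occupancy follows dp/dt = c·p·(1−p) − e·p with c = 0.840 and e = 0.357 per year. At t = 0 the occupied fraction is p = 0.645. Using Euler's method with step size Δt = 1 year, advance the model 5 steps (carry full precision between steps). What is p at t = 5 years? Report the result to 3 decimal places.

Update rule: p ← p + [c·p·(1−p) − e·p]·Δt with Δt = 1.
p: 0.64500 → 0.60707  (Δp = -0.03793)
p: 0.60707 → 0.59072  (Δp = -0.01636)
p: 0.59072 → 0.58292  (Δp = -0.00780)
p: 0.58292 → 0.57904  (Δp = -0.00388)
p: 0.57904 → 0.57708  (Δp = -0.00197)

0.577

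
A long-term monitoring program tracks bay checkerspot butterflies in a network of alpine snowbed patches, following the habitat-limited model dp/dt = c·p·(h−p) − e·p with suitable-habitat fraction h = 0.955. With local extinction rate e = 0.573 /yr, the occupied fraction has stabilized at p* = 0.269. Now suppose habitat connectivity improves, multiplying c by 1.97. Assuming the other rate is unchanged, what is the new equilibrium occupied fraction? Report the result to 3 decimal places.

0.607

Balance c(h−p*) = e gives c = e/(0.955 − 0.26900) = 0.573/0.68600 = 0.83528.
New p* = 0.955 − e/c = 0.955 − 0.57300/1.64550 = 0.60678.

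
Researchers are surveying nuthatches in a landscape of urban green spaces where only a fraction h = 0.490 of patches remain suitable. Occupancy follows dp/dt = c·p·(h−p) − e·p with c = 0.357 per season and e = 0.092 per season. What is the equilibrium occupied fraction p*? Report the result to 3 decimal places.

Setting dp/dt = 0 and dividing by p* gives c·(h−p*) = e.
So p* = h − e/c = 0.490 − 0.092/0.357 = 0.490 − 0.2577 = 0.2323.

0.232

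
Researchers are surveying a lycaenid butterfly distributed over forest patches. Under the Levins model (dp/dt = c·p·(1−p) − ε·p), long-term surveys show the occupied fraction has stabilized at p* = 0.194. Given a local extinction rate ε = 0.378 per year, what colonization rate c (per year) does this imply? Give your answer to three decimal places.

0.469

At equilibrium c(1−p*) = ε, so c = ε/(1−p*).
c = 0.378/(1 − 0.194) = 0.378/0.8060 = 0.4690.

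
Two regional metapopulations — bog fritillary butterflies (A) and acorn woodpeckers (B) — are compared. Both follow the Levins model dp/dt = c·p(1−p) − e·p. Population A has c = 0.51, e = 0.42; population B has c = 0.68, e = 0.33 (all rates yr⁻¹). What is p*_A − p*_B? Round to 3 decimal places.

A: p*_A = 1 − 0.42/0.51 = 0.1765.
B: p*_B = 1 − 0.33/0.68 = 0.5147.
p*_A − p*_B = 0.1765 − 0.5147 = -0.3382.

-0.338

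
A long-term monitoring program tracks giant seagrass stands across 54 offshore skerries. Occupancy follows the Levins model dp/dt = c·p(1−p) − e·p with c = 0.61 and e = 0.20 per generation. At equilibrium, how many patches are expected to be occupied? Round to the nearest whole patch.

p* = 1 − e/c = 1 − 0.20/0.61 = 0.6721.
Expected occupied patches = N × p* = 54 × 0.6721 = 36.30 ≈ 36.

36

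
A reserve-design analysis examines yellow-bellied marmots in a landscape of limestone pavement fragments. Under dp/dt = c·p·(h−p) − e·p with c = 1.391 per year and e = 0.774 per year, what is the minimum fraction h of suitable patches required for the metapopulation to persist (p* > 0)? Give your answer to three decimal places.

p* = h − e/c is positive only when h > e/c.
h_min = e/c = 0.774/1.391 = 0.5564.

0.556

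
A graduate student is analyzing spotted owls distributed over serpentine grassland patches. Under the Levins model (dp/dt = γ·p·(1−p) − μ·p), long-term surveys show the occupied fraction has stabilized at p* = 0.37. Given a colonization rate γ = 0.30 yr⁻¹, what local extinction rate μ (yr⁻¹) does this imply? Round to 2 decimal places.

At equilibrium γ(1−p*) = μ.
μ = 0.30 × (1 − 0.37) = 0.30 × 0.6300 = 0.1890.

0.19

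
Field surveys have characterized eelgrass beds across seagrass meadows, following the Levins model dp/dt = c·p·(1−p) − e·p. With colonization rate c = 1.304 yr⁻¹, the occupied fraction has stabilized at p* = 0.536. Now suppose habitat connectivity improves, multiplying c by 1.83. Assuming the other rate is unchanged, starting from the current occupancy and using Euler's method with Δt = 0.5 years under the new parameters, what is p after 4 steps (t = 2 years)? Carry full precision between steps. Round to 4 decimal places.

Balance c(1−p*) = e gives e = 1.304×(1 − 0.53600) = 0.60506.
Starting from p₀ = 0.53600; update p ← p + (dp/dt)·Δt with the new parameters.
p: 0.53600 → 0.67059  (Δp = +0.13459)
p: 0.67059 → 0.73129  (Δp = +0.06070)
p: 0.73129 → 0.74452  (Δp = +0.01323)
p: 0.74452 → 0.74623  (Δp = +0.00172)

0.7462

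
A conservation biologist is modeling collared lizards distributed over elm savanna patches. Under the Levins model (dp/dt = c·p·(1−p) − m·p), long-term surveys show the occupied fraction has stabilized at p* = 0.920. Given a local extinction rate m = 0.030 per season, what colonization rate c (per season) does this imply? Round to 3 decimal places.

0.375

At equilibrium c(1−p*) = m, so c = m/(1−p*).
c = 0.030/(1 − 0.920) = 0.030/0.0800 = 0.3750.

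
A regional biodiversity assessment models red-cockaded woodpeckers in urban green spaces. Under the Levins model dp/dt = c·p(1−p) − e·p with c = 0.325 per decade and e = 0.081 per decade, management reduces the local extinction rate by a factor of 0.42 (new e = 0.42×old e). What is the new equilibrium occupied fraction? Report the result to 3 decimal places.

Before: p* = 1 − 0.081/0.325 = 0.7508.
After the change, c = 0.325, e = 0.03402, so p* = 1 − 0.03402/0.325 = 0.8953.

0.895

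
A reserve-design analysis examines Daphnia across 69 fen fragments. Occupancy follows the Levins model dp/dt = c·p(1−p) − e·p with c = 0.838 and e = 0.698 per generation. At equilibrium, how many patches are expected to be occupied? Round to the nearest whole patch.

12

p* = 1 − e/c = 1 − 0.698/0.838 = 0.1671.
Expected occupied patches = N × p* = 69 × 0.1671 = 11.53 ≈ 12.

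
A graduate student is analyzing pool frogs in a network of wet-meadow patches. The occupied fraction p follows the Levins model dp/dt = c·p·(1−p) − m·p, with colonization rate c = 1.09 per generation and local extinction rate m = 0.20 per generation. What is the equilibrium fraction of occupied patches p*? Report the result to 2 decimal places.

At equilibrium, colonization balances extinction: c·p*·(1−p*) = m·p*.
So p* = 1 − m/c = 1 − 0.20/1.09 = 1 − 0.1835 = 0.8165.

0.82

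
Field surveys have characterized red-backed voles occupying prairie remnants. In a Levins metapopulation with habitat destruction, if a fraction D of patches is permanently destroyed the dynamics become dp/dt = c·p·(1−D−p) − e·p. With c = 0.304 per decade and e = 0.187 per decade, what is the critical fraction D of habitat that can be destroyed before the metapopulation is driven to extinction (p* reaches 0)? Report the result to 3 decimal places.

The nontrivial equilibrium is p* = (1−D) − e/c; extinction occurs when this hits zero.
So D_crit = 1 − e/c = 1 − 0.187/0.304 = 1 − 0.6151 = 0.3849.
Note this equals the original equilibrium occupancy — the Levins extinction-debt result.

0.385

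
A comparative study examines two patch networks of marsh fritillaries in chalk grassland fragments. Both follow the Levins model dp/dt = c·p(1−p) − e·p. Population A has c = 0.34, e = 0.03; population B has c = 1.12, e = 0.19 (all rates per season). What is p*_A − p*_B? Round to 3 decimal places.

A: p*_A = 1 − 0.03/0.34 = 0.9118.
B: p*_B = 1 − 0.19/1.12 = 0.8304.
p*_A − p*_B = 0.9118 − 0.8304 = 0.0814.

0.081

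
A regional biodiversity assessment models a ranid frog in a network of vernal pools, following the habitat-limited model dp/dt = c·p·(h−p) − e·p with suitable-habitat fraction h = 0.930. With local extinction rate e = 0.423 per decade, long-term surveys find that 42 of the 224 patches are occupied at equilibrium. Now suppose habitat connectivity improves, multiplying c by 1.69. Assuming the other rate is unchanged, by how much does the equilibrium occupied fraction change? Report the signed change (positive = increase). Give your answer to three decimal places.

0.303

Observed p* = 42/224 = 0.18750.
Balance c(h−p*) = e gives c = e/(0.93 − 0.18750) = 0.423/0.74250 = 0.56970.
New p* = 0.93 − e/c = 0.93 − 0.42300/0.96279 = 0.49065.
Δp* = 0.49065 − 0.18750 = +0.30315.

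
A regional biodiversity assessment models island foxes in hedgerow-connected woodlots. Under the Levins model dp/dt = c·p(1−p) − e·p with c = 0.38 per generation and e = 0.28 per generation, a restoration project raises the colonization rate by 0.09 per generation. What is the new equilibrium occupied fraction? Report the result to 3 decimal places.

Before: p* = 1 − 0.28/0.38 = 0.2632.
After the change, c = 0.47, e = 0.28, so p* = 1 − 0.28/0.47 = 0.4043.

0.404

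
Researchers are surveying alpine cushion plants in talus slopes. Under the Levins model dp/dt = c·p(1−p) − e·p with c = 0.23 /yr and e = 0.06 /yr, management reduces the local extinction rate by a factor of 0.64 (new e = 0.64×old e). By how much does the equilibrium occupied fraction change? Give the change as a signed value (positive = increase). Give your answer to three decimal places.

0.094

Before: p* = 1 − 0.06/0.23 = 0.7391.
After the change, c = 0.23, e = 0.0384, so p* = 1 − 0.0384/0.23 = 0.8330.
Δp* = 0.8330 − 0.7391 = +0.0939.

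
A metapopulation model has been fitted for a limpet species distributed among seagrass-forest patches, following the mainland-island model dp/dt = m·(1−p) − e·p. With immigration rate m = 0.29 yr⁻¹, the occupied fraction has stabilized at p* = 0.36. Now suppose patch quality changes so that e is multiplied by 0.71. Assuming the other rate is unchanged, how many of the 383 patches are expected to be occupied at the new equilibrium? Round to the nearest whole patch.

169

Balance m(1−p*) = e·p* gives e = m(1−p*)/p* = 0.29×0.64000/0.36000 = 0.51556.
New p* = m/(m+e) = 0.29000/(0.29000+0.36605) = 0.44204.
Expected occupied = 383 × 0.44204 = 169.30 ≈ 169.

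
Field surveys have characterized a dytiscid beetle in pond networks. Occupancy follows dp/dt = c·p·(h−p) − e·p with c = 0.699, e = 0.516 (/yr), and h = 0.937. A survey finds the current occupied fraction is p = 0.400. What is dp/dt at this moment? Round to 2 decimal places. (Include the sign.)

Colonization term: c·p·(h−p) = 0.699×0.400×0.5370 = 0.15015.
Extinction term: e·p = 0.20640.
dp/dt = 0.15015 − 0.20640 = -0.05625.

-0.06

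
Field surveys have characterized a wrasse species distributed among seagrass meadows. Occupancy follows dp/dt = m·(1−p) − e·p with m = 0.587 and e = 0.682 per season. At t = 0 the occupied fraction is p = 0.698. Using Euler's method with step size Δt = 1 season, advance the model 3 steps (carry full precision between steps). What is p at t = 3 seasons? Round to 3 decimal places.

Update rule: p ← p + [m·(1−p) − e·p]·Δt with Δt = 1.
p: 0.69800 → 0.39924  (Δp = -0.29876)
p: 0.39924 → 0.47960  (Δp = +0.08037)
p: 0.47960 → 0.45799  (Δp = -0.02162)

0.458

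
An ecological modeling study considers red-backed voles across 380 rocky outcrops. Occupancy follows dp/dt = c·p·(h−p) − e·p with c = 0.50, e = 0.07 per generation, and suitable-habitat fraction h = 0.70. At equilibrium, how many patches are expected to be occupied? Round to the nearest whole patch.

p* = h − e/c = 0.70 − 0.1400 = 0.5600.
Expected occupied patches = N × p* = 380 × 0.5600 = 212.80 ≈ 213.

213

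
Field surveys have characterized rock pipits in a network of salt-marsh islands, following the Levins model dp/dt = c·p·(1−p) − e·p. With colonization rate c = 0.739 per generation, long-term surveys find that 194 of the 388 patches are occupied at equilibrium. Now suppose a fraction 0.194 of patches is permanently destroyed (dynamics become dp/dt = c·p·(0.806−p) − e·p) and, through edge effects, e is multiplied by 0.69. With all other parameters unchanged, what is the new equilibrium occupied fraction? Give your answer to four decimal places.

0.4610

Observed p* = 194/388 = 0.50000.
Balance c(1−p*) = e gives e = 0.739×(1 − 0.50000) = 0.36950.
New p* = 0.806 − e/c = 0.806 − 0.25495/0.73900 = 0.46101.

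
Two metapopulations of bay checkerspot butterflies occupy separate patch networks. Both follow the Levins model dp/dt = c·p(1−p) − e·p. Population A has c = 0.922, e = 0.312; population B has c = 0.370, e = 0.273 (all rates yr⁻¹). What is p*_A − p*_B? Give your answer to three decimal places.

0.399

A: p*_A = 1 − 0.312/0.922 = 0.6616.
B: p*_B = 1 − 0.273/0.370 = 0.2622.
p*_A − p*_B = 0.6616 − 0.2622 = 0.3994.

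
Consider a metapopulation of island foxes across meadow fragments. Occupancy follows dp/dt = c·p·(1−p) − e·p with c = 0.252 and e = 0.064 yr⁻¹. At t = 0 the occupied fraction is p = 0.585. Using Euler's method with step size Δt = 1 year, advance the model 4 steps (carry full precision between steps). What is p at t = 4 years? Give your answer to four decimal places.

Update rule: p ← p + [c·p·(1−p) − e·p]·Δt with Δt = 1.
step 1: Δp = +0.02374, p = 0.60874
step 2: Δp = +0.02106, p = 0.62980
step 3: Δp = +0.01845, p = 0.64825
step 4: Δp = +0.01597, p = 0.66422

0.6642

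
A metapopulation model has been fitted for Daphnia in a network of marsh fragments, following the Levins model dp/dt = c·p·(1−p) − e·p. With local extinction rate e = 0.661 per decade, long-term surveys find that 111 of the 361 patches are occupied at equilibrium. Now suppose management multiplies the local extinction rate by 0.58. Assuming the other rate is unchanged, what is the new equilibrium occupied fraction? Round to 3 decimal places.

0.598

Observed p* = 111/361 = 0.30748.
Balance c(1−p*) = e gives c = e/(1 − 0.30748) = 0.661/0.69252 = 0.95449.
New p* = 1 − e/c = 1 − 0.38338/0.95449 = 0.59834.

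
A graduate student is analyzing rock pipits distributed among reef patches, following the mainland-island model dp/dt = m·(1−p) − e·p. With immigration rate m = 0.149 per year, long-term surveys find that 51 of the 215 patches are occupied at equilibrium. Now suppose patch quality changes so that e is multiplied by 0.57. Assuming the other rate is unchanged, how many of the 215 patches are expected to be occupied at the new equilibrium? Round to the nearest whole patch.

Observed p* = 51/215 = 0.23721.
Balance m(1−p*) = e·p* gives e = m(1−p*)/p* = 0.149×0.76279/0.23721 = 0.47914.
New p* = m/(m+e) = 0.14900/(0.14900+0.27311) = 0.35299.
Expected occupied = 215 × 0.35299 = 75.89 ≈ 76.

76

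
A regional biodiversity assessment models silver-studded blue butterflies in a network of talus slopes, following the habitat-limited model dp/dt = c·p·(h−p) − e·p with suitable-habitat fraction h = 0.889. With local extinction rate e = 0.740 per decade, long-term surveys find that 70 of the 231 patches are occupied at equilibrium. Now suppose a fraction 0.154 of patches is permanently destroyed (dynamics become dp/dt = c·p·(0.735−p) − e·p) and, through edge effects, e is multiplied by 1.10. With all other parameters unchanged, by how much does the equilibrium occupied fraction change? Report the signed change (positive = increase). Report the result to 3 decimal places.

-0.213

Observed p* = 70/231 = 0.30303.
Balance c(h−p*) = e gives c = e/(0.889 − 0.30303) = 0.740/0.58597 = 1.26286.
New p* = 0.735 − e/c = 0.735 − 0.81400/1.26286 = 0.09043.
Δp* = 0.09043 − 0.30303 = -0.21260.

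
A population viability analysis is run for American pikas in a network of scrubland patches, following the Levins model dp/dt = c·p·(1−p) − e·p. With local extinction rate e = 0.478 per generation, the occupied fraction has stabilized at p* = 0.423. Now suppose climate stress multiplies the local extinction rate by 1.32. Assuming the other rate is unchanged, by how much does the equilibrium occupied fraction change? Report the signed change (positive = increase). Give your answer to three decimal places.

Balance c(1−p*) = e gives c = e/(1 − 0.42300) = 0.478/0.57700 = 0.82842.
New p* = 1 − e/c = 1 − 0.63096/0.82842 = 0.23836.
Δp* = 0.23836 − 0.42300 = -0.18464.

-0.185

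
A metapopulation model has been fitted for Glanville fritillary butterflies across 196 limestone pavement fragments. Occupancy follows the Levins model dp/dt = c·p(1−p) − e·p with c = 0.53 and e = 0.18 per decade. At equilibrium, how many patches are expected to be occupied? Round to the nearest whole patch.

129

p* = 1 − e/c = 1 − 0.18/0.53 = 0.6604.
Expected occupied patches = N × p* = 196 × 0.6604 = 129.43 ≈ 129.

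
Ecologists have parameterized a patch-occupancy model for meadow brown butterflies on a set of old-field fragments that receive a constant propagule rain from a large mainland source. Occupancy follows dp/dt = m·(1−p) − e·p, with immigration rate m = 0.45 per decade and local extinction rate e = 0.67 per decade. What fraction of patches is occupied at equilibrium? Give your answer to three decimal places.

0.402

Setting dp/dt = 0: m − m·p* = e·p*, so m = (m+e)·p*.
p* = m/(m+e) = 0.45/(0.45+0.67) = 0.45/1.1200 = 0.4018.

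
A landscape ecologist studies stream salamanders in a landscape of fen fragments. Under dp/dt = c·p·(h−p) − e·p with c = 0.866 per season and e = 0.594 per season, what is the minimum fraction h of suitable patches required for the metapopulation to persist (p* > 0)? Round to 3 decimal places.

p* = h − e/c is positive only when h > e/c.
h_min = e/c = 0.594/0.866 = 0.6859.

0.686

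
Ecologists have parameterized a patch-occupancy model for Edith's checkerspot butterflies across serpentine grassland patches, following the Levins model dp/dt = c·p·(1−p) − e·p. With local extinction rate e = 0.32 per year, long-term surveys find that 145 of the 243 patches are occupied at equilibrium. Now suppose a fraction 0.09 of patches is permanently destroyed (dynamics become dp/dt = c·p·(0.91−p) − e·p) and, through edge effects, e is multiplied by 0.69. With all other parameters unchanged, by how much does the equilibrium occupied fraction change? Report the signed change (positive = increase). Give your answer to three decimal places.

0.035

Observed p* = 145/243 = 0.59671.
Balance c(1−p*) = e gives c = e/(1 − 0.59671) = 0.32/0.40329 = 0.79347.
New p* = 0.91 − e/c = 0.91 − 0.22080/0.79347 = 0.63173.
Δp* = 0.63173 − 0.59671 = +0.03502.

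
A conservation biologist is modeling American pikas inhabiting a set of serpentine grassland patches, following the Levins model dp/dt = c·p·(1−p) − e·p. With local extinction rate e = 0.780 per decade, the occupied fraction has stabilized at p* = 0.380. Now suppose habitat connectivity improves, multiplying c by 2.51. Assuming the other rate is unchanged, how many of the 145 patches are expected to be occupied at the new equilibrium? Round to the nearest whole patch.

109

Balance c(1−p*) = e gives c = e/(1 − 0.38000) = 0.780/0.62000 = 1.25806.
New p* = 1 − e/c = 1 − 0.78000/3.15773 = 0.75299.
Expected occupied = 145 × 0.75299 = 109.18 ≈ 109.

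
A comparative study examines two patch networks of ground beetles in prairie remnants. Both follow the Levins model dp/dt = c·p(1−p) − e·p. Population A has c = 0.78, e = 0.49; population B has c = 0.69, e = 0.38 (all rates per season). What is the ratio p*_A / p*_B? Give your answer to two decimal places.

0.83

A: p*_A = 1 − 0.49/0.78 = 0.3718.
B: p*_B = 1 − 0.38/0.69 = 0.4493.
p*_A / p*_B = 0.3718/0.4493 = 0.8275.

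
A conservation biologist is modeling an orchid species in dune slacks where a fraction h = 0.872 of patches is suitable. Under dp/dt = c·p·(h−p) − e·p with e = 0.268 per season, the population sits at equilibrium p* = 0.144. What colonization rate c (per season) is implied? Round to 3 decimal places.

At equilibrium c(h−p*) = e, so c = e/(h−p*).
c = 0.268/(0.872 − 0.144) = 0.268/0.7280 = 0.3681.

0.368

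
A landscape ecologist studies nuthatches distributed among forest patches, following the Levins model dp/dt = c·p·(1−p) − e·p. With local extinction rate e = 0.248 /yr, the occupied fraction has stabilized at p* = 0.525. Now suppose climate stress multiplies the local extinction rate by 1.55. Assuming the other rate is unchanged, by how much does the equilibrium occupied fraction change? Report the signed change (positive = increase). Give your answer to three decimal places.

Balance c(1−p*) = e gives c = e/(1 − 0.52500) = 0.248/0.47500 = 0.52211.
New p* = 1 − e/c = 1 − 0.38440/0.52211 = 0.26376.
Δp* = 0.26376 − 0.52500 = -0.26124.

-0.261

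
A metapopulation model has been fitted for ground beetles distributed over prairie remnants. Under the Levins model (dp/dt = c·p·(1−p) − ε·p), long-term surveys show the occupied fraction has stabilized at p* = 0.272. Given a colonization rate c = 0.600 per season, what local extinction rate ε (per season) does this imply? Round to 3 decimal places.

At equilibrium c(1−p*) = ε.
ε = 0.600 × (1 − 0.272) = 0.600 × 0.7280 = 0.4368.

0.437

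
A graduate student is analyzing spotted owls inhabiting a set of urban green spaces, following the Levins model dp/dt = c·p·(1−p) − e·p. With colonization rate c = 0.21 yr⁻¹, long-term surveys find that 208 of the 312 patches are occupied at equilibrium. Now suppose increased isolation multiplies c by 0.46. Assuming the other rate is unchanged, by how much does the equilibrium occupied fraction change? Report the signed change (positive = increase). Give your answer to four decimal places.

Observed p* = 208/312 = 0.66667.
Balance c(1−p*) = e gives e = 0.21×(1 − 0.66667) = 0.07000.
New p* = 1 − e/c = 1 − 0.07000/0.09660 = 0.27536.
Δp* = 0.27536 − 0.66667 = -0.39131.

-0.3913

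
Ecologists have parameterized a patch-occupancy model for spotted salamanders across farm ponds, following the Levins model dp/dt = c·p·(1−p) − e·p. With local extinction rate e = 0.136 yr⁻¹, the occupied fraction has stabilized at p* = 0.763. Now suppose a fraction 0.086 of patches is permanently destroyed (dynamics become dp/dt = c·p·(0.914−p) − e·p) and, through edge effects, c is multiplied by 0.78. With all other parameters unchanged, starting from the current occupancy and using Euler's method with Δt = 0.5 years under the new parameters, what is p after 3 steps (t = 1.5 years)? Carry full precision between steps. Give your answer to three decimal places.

0.699

Balance c(1−p*) = e gives c = e/(1 − 0.76300) = 0.136/0.23700 = 0.57384.
Starting from p₀ = 0.76300; update p ← p + (dp/dt)·Δt with the new parameters.
p: 0.76300 → 0.73690  (Δp = -0.02610)
p: 0.73690 → 0.71600  (Δp = -0.02090)
p: 0.71600 → 0.69904  (Δp = -0.01696)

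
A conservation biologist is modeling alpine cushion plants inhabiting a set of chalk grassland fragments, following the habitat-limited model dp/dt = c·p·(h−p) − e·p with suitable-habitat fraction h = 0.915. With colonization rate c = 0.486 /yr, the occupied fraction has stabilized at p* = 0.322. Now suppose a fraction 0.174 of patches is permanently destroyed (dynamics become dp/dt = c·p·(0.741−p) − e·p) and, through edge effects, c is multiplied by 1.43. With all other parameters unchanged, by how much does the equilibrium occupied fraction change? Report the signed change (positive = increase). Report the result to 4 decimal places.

Balance c(h−p*) = e gives e = 0.486×(0.915 − 0.32200) = 0.28820.
New p* = 0.741 − e/c = 0.741 − 0.28820/0.69498 = 0.32631.
Δp* = 0.32631 − 0.32200 = +0.00431.

0.0043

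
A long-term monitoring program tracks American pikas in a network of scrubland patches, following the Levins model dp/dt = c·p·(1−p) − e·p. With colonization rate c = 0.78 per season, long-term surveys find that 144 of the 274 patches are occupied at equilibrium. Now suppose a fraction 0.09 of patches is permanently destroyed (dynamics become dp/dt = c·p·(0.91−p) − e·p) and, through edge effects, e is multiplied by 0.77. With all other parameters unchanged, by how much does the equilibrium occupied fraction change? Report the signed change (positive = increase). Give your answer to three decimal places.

0.019

Observed p* = 144/274 = 0.52555.
Balance c(1−p*) = e gives e = 0.78×(1 − 0.52555) = 0.37007.
New p* = 0.91 − e/c = 0.91 − 0.28495/0.78000 = 0.54468.
Δp* = 0.54468 − 0.52555 = +0.01913.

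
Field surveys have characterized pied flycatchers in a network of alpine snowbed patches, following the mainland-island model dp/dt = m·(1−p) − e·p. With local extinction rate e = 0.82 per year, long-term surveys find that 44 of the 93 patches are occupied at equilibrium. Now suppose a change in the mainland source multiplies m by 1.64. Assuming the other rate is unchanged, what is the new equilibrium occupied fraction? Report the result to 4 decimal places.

Observed p* = 44/93 = 0.47312.
Balance m(1−p*) = e·p* gives m = e·p*/(1−p*) = 0.82×0.47312/0.52688 = 0.73633.
New p* = m/(m+e) = 1.20758/(1.20758+0.82000) = 0.59558.

0.5956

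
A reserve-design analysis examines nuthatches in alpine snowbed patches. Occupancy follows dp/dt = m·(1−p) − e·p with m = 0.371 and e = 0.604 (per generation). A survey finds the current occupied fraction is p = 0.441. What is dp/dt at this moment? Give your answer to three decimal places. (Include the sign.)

Colonization term: m·(1−p) = 0.371×0.5590 = 0.20739.
Extinction term: e·p = 0.26636.
dp/dt = 0.20739 − 0.26636 = -0.05897.

-0.059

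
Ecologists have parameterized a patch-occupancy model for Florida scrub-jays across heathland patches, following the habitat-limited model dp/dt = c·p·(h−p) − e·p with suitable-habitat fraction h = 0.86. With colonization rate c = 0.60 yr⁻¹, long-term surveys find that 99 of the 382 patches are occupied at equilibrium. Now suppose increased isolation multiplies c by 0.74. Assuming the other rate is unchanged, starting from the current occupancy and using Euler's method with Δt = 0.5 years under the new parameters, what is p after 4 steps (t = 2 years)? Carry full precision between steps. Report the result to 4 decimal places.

0.2173

Observed p* = 99/382 = 0.25916.
Balance c(h−p*) = e gives e = 0.60×(0.86 − 0.25916) = 0.36050.
Starting from p₀ = 0.25916; update p ← p + (dp/dt)·Δt with the new parameters.
t = 0.5: p = 0.25916 + (-0.01215) = 0.24702
t = 1: p = 0.24702 + (-0.01091) = 0.23611
t = 1.5: p = 0.23611 + (-0.00986) = 0.22625
t = 2: p = 0.22625 + (-0.00895) = 0.21730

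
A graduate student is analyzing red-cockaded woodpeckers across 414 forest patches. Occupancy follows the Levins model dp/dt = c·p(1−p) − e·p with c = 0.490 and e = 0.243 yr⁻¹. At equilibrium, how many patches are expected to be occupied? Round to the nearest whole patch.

p* = 1 − e/c = 1 − 0.243/0.490 = 0.5041.
Expected occupied patches = N × p* = 414 × 0.5041 = 208.69 ≈ 209.

209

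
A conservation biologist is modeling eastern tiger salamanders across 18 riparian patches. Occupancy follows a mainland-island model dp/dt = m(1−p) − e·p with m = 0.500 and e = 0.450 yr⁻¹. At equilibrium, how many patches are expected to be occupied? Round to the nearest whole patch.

p* = m/(m+e) = 0.500/0.9500 = 0.5263.
Expected occupied patches = N × p* = 18 × 0.5263 = 9.47 ≈ 9.

9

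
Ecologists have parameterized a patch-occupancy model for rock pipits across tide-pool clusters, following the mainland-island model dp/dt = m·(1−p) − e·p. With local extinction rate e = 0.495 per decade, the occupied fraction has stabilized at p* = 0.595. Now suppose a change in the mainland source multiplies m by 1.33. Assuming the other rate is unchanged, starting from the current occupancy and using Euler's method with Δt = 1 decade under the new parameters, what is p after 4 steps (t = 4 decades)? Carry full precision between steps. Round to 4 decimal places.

0.6584

Balance m(1−p*) = e·p* gives m = e·p*/(1−p*) = 0.495×0.59500/0.40500 = 0.72722.
Starting from p₀ = 0.59500; update p ← p + (dp/dt)·Δt with the new parameters.
t = 1: p = 0.59500 + (+0.09719) = 0.69219
t = 2: p = 0.69219 + (-0.04492) = 0.64727
t = 3: p = 0.64727 + (+0.02076) = 0.66803
t = 4: p = 0.66803 + (-0.00960) = 0.65844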